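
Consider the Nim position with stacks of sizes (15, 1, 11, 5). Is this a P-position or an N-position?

In binary:
  1111  (15)
  0001  (1)
  1011  (11)
  0101  (5)
  ----
  0000  (0)
The nim-sum is 0, so this is a P-position: the player to move is in a losing position under optimal play.

P-position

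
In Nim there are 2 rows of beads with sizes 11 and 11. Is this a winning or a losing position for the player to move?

Losing position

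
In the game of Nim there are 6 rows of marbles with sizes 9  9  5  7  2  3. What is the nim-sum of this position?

3

Nim-sum: 9 ⊕ 9 ⊕ 5 ⊕ 7 ⊕ 2 ⊕ 3 = 3.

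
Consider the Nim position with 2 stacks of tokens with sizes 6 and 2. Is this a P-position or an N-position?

Nim-sum: 6 ^ 2 = 4.
The nim-sum is 4 ≠ 0, so this is an N-position: the player to move can win.

N-position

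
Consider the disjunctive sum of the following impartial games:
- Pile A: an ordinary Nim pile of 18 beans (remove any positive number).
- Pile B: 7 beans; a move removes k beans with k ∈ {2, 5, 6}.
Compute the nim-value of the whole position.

17

Pile A is a plain Nim pile of size 18, so its Grundy value is 18.
Build the Grundy sequence for pile B with g(k) = mex{g(k−s) : s ∈ {2, 5, 6}, s ≤ k}:
k:     0  1  2  3  4  5  6  7
g(k):  0  0  1  1  0  2  1  3
So g(7) = 3.
By the Sprague-Grundy theorem, the Grundy value of a sum of independent games is the XOR of the component values.
Combined value = 18 ⊕ 3 = 17.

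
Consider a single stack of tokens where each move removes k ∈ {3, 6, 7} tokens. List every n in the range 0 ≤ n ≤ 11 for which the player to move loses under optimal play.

Grundy values for subtraction set {3, 6, 7}:
g(0) = mex{} = 0
g(1) = mex{} = 0
g(2) = mex{} = 0
g(3) = mex{0} = 1
g(4) = mex{0} = 1
g(5) = mex{0} = 1
g(6) = mex{0,1} = 2
g(7) = mex{0,1} = 2
g(8) = mex{0,1} = 2
g(9) = mex{0,1,2} = 3
g(10) = mex{1,2} = 0
g(11) = mex{1,2} = 0
The P-positions (g = 0) in 0..11 are 0, 1, 2, 10, 11.

0, 1, 2, 10, 11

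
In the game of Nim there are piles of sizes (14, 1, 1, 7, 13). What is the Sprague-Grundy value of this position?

4

Bitwise XOR of the heap sizes:
  1110  (14)
  0001  (1)
  0001  (1)
  0111  (7)
  1101  (13)
  ----
  0100  (4)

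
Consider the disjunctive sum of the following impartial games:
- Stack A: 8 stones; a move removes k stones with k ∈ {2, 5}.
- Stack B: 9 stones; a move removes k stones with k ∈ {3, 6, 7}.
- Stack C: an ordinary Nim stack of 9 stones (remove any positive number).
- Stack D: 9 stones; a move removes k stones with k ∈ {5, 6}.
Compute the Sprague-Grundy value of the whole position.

11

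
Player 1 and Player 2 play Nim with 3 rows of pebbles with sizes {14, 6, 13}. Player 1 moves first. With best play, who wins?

Player 1 wins

Compute the nim-sum pairwise:
14 ⊕ 6 = 8
8 ⊕ 13 = 5
The nim-sum is 5 ≠ 0, so this is an N-position: the player to move can win; Player 1 has a winning move.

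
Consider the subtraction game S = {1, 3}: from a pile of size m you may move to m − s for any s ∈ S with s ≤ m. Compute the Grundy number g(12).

Build the Grundy sequence with g(k) = mex{g(k−s) : s ∈ {1, 3}, s ≤ k}:
g(0) = mex{} = 0
g(1) = mex{0} = 1
g(2) = mex{1} = 0
g(3) = mex{0} = 1
g(4) = mex{1} = 0
g(5) = mex{0} = 1
g(6) = mex{1} = 0
g(7) = mex{0} = 1
g(8) = mex{1} = 0
g(9) = mex{0} = 1
g(10) = mex{1} = 0
g(11) = mex{0} = 1
g(12) = mex{1} = 0
So g(12) = 0.

0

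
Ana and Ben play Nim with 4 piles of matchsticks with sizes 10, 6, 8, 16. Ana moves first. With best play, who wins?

Ana wins

Nim-sum: 10 XOR 6 XOR 8 XOR 16 = 20.
The nim-sum is 20 ≠ 0, so this is an N-position: the player to move can win; Ana has a winning move.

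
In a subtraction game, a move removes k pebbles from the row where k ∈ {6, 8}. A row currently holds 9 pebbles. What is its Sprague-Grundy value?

1

Compute g(0), g(1), … for moves {6, 8}:
k:     0  1  2  3  4  5  6  7  8  9
g(k):  0  0  0  0  0  0  1  1  1  1
So g(9) = 1.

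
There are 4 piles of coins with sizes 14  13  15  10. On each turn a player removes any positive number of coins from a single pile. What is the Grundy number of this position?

Nim-sum: 14 ⊕ 13 ⊕ 15 ⊕ 10 = 6.

6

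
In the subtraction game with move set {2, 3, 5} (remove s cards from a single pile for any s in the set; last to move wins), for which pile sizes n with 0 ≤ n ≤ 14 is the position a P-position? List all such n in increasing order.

0, 1, 7, 8, 14

Build the Grundy sequence with g(k) = mex{g(k−s) : s ∈ {2, 3, 5}, s ≤ k}:
k:     0  1  2  3  4  5  6  7  8  9 10 11 12 13 14
g(k):  0  0  1  1  2  2  3  0  0  1  1  2  2  3  0
The P-positions (g = 0) in 0..14 are 0, 1, 7, 8, 14.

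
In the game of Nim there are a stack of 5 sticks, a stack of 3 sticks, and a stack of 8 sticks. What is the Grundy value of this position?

14

Compute the nim-sum pairwise:
5 ⊕ 3 = 6
6 ⊕ 8 = 14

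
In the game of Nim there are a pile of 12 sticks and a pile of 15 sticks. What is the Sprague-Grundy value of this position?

3

Write each in binary and XOR column by column:
  1100  (12)
  1111  (15)
  ----
  0011  (3)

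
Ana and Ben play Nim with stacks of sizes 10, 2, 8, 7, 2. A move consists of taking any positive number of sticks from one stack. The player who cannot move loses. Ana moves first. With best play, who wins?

Ana wins

Compute the nim-sum pairwise:
10 XOR 2 = 8
8 XOR 8 = 0
0 XOR 7 = 7
7 XOR 2 = 5
The nim-sum is 5 ≠ 0, so this is an N-position: the player to move can win; Ana has a winning move.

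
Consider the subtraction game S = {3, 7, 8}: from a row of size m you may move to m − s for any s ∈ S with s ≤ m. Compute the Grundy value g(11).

Compute g(0), g(1), … for moves {3, 7, 8}:
g(0) = mex{} = 0
g(1) = mex{} = 0
g(2) = mex{} = 0
g(3) = mex{0} = 1
g(4) = mex{0} = 1
g(5) = mex{0} = 1
g(6) = mex{1} = 0
g(7) = mex{0,1} = 2
g(8) = mex{0,1} = 2
g(9) = mex{0} = 1
g(10) = mex{0,1,2} = 3
g(11) = mex{1,2} = 0
So g(11) = 0.

0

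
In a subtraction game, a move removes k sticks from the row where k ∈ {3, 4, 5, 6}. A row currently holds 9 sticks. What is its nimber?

Grundy values for subtraction set {3, 4, 5, 6}:
g(0) = mex{} = 0
g(1) = mex{} = 0
g(2) = mex{} = 0
g(3) = mex{0} = 1
g(4) = mex{0} = 1
g(5) = mex{0} = 1
g(6) = mex{0,1} = 2
g(7) = mex{0,1} = 2
g(8) = mex{0,1} = 2
g(9) = mex{1,2} = 0
So g(9) = 0.

0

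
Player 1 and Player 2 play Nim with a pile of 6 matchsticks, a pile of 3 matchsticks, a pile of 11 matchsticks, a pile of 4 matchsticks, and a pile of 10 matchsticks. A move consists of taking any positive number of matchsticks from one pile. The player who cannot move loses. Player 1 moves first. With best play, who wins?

Player 2 wins

Nim-sum: 6 XOR 3 XOR 11 XOR 4 XOR 10 = 0.
The nim-sum is 0, so this is a P-position: the player to move is in a losing position under optimal play; Player 1 is about to move from it and so loses — Player 2 wins.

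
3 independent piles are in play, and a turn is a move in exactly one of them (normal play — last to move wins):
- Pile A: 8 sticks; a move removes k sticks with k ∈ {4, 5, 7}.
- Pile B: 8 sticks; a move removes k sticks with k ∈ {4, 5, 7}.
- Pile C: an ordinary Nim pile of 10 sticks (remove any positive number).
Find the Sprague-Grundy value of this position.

10

Grundy values for pile A (subtraction set {4, 5, 7}):
g(0) = mex{} = 0
g(1) = mex{} = 0
g(2) = mex{} = 0
g(3) = mex{} = 0
g(4) = mex{0} = 1
g(5) = mex{0} = 1
g(6) = mex{0} = 1
g(7) = mex{0} = 1
g(8) = mex{0,1} = 2
So g(8) = 2.
Build the Grundy sequence for pile B with g(k) = mex{g(k−s) : s ∈ {4, 5, 7}, s ≤ k}:
g(0) = mex{} = 0
g(1) = mex{} = 0
g(2) = mex{} = 0
g(3) = mex{} = 0
g(4) = mex{0} = 1
g(5) = mex{0} = 1
g(6) = mex{0} = 1
g(7) = mex{0} = 1
g(8) = mex{0,1} = 2
So g(8) = 2.
Pile C is a plain Nim pile of size 10, so its Grundy value is 10.
By the Sprague-Grundy theorem, the Grundy value of a sum of independent games is the XOR of the component values.
Combined value = 2 ⊕ 2 ⊕ 10 = 10.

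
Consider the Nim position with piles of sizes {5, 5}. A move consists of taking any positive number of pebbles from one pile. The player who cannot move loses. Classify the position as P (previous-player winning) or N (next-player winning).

Compute the nim-sum pairwise:
5 ⊕ 5 = 0
The nim-sum is 0, so this is a P-position: the player to move is in a losing position under optimal play.

P-position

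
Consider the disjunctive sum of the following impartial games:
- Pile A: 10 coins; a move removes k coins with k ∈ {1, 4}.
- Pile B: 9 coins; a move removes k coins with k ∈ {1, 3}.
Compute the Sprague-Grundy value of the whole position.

Grundy values for pile A (subtraction set {1, 4}):
k:     0  1  2  3  4  5  6  7  8  9 10
g(k):  0  1  0  1  2  0  1  0  1  2  0
So g(10) = 0.
For pile B, compute g(0), g(1), … with moves {1, 3}:
k:     0  1  2  3  4  5  6  7  8  9
g(k):  0  1  0  1  0  1  0  1  0  1
So g(9) = 1.
The value of a disjunctive sum is the nim-sum of the parts.
Combined value = 0 XOR 1 = 1.

1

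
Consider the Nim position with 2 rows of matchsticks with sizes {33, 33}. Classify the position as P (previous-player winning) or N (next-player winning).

P-position

Nim-sum: 33 ⊕ 33 = 0.
The nim-sum is 0, so this is a P-position: the player to move is in a losing position under optimal play.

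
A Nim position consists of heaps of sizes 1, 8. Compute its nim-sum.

9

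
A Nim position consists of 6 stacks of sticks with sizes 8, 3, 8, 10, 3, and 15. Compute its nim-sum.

5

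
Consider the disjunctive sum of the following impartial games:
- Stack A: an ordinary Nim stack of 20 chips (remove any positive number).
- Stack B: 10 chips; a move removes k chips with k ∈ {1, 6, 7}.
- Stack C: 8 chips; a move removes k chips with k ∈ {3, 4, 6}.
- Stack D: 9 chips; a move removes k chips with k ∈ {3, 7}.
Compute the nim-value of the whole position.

Stack A is a plain Nim stack of size 20, so its Grundy value is 20.
For stack B, compute g(0), g(1), … with moves {1, 6, 7}:
k:     0  1  2  3  4  5  6  7  8  9 10
g(k):  0  1  0  1  0  1  2  3  2  3  2
So g(10) = 2.
Grundy values for stack C (subtraction set {3, 4, 6}):
k:     0  1  2  3  4  5  6  7  8
g(k):  0  0  0  1  1  1  2  2  2
So g(8) = 2.
Grundy values for stack D (subtraction set {3, 7}):
g(0) = mex{} = 0
g(1) = mex{} = 0
g(2) = mex{} = 0
g(3) = mex{0} = 1
g(4) = mex{0} = 1
g(5) = mex{0} = 1
g(6) = mex{1} = 0
g(7) = mex{0,1} = 2
g(8) = mex{0,1} = 2
g(9) = mex{0} = 1
So g(9) = 1.
The value of a disjunctive sum is the nim-sum of the parts.
Combined value = 20 ⊕ 2 ⊕ 2 ⊕ 1 = 21.

21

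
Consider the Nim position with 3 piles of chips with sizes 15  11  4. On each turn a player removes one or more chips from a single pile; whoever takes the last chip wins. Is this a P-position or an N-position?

Compute the nim-sum pairwise:
15 ^ 11 = 4
4 ^ 4 = 0
The nim-sum is 0, so this is a P-position: the player to move is in a losing position under optimal play.

P-position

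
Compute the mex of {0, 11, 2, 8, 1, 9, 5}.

3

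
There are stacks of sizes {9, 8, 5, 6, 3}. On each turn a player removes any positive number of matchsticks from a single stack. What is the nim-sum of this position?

Nim-sum: 9 ^ 8 ^ 5 ^ 6 ^ 3 = 1.

1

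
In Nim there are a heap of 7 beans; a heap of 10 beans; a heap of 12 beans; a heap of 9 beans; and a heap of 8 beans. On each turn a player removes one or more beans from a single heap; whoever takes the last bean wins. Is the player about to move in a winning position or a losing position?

Write each in binary and XOR column by column:
  0111  (7)
  1010  (10)
  1100  (12)
  1001  (9)
  1000  (8)
  ----
  0000  (0)
The nim-sum is 0, so this is a P-position: the player to move is in a losing position under optimal play.

Losing position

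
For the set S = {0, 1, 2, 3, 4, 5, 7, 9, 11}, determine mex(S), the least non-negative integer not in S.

The values 0, 1, 2, 3, 4, 5 are all present; 6 is the first non-negative integer missing from the set.

6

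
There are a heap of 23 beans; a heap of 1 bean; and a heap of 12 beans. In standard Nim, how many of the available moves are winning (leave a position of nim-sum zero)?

1

Compute the nim-sum pairwise:
23 ^ 1 = 22
22 ^ 12 = 26
The overall nim-sum is X = 26. A heap of size p has a winning move iff p XOR X < p (reduce it to p XOR X).
  23: 23 XOR 26 = 13 < 23 — winning move (to 13).
  1: 1 XOR 26 = 27 ≥ 1 — no move.
  12: 12 XOR 26 = 22 ≥ 12 — no move.
That gives 1 winning move.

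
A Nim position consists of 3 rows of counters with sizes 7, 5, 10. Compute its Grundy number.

Compute the nim-sum pairwise:
7 ⊕ 5 = 2
2 ⊕ 10 = 8

8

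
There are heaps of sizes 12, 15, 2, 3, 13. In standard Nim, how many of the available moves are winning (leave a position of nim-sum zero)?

Compute the nim-sum pairwise:
12 ⊕ 15 = 3
3 ⊕ 2 = 1
1 ⊕ 3 = 2
2 ⊕ 13 = 15
The overall nim-sum is X = 15. A heap of size p has a winning move iff p XOR X < p (reduce it to p XOR X).
  12: 12 XOR 15 = 3 < 12 — winning move (to 3).
  15: 15 XOR 15 = 0 < 15 — winning move (to 0).
  2: 2 XOR 15 = 13 ≥ 2 — no move.
  3: 3 XOR 15 = 12 ≥ 3 — no move.
  13: 13 XOR 15 = 2 < 13 — winning move (to 2).
That gives 3 winning moves.

3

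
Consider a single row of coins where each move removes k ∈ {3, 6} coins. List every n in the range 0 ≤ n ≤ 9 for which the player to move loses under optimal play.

Grundy values for subtraction set {3, 6}:
k:     0  1  2  3  4  5  6  7  8  9
g(k):  0  0  0  1  1  1  2  2  2  0
The P-positions (g = 0) in 0..9 are 0, 1, 2, 9.

0, 1, 2, 9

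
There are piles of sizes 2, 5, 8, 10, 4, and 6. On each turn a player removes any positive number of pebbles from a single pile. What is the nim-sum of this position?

7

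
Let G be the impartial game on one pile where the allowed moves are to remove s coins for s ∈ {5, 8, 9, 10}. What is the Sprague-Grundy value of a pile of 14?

Grundy values for subtraction set {5, 8, 9, 10}:
k:     0  1  2  3  4  5  6  7  8  9 10 11 12 13 14
g(k):  0  0  0  0  0  1  1  1  1  1  2  2  2  2  2
So g(14) = 2.

2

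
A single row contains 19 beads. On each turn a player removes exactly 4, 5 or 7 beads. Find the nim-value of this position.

Build the Grundy sequence with g(k) = mex{g(k−s) : s ∈ {4, 5, 7}, s ≤ k}:
k:     0  1  2  3  4  5  6  7  8  9 10 11 12 13 14 15 16 17 18 19
g(k):  0  0  0  0  1  1  1  1  2  2  2  0  0  0  0  1  1  1  1  2
So g(19) = 2.

2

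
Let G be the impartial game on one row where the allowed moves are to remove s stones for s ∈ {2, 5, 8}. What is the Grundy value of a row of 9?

Build the Grundy sequence with g(k) = mex{g(k−s) : s ∈ {2, 5, 8}, s ≤ k}:
k:     0  1  2  3  4  5  6  7  8  9
g(k):  0  0  1  1  0  2  1  0  2  1
So g(9) = 1.

1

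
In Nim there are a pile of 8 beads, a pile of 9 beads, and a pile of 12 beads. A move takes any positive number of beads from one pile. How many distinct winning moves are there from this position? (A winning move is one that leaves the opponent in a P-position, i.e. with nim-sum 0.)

Nim-sum: 8 XOR 9 XOR 12 = 13.
The overall nim-sum is X = 13. A pile of size p has a winning move iff p XOR X < p (reduce it to p XOR X).
  8: 8 XOR 13 = 5 < 8 — winning move (to 5).
  9: 9 XOR 13 = 4 < 9 — winning move (to 4).
  12: 12 XOR 13 = 1 < 12 — winning move (to 1).
That gives 3 winning moves.

3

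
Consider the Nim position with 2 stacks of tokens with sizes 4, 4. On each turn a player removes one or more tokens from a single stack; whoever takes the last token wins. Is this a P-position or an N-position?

In binary:
  100  (4)
  100  (4)
  ---
  000  (0)
The nim-sum is 0, so this is a P-position: the player to move is in a losing position under optimal play.

P-position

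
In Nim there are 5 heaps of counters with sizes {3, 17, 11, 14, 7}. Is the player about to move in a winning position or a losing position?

Winning position

Compute the nim-sum pairwise:
3 XOR 17 = 18
18 XOR 11 = 25
25 XOR 14 = 23
23 XOR 7 = 16
The nim-sum is 16 ≠ 0, so this is an N-position: the player to move can win.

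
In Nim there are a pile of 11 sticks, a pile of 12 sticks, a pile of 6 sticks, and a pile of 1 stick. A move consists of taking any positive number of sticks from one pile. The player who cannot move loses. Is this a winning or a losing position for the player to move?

Losing position

Nim-sum: 11 ⊕ 12 ⊕ 6 ⊕ 1 = 0.
The nim-sum is 0, so this is a P-position: the player to move is in a losing position under optimal play.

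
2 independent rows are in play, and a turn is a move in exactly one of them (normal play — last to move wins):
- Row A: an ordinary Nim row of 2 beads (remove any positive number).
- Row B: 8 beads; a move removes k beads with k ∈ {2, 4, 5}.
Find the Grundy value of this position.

Row A is a plain Nim row of size 2, so its Grundy value is 2.
For row B, compute g(0), g(1), … with moves {2, 4, 5}:
k:     0  1  2  3  4  5  6  7  8
g(k):  0  0  1  1  2  2  3  0  0
So g(8) = 0.
By the Sprague-Grundy theorem, the Grundy value of a sum of independent games is the XOR of the component values.
Combined value = 2 ⊕ 0 = 2.

2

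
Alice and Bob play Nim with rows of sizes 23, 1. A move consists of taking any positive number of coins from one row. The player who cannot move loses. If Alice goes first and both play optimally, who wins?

Alice wins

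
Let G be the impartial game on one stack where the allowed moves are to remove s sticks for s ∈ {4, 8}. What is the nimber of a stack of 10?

2

Compute g(0), g(1), … for moves {4, 8}:
g(0) = mex{} = 0
g(1) = mex{} = 0
g(2) = mex{} = 0
g(3) = mex{} = 0
g(4) = mex{0} = 1
g(5) = mex{0} = 1
g(6) = mex{0} = 1
g(7) = mex{0} = 1
g(8) = mex{0,1} = 2
g(9) = mex{0,1} = 2
g(10) = mex{0,1} = 2
So g(10) = 2.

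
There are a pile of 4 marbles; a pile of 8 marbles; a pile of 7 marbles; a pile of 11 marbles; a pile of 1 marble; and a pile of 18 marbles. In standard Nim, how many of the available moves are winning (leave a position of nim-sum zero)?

Nim-sum: 4 ^ 8 ^ 7 ^ 11 ^ 1 ^ 18 = 19.
The overall nim-sum is X = 19. A pile of size p has a winning move iff p XOR X < p (reduce it to p XOR X).
  4: 4 XOR 19 = 23 ≥ 4 — no move.
  8: 8 XOR 19 = 27 ≥ 8 — no move.
  7: 7 XOR 19 = 20 ≥ 7 — no move.
  11: 11 XOR 19 = 24 ≥ 11 — no move.
  1: 1 XOR 19 = 18 ≥ 1 — no move.
  18: 18 XOR 19 = 1 < 18 — winning move (to 1).
That gives 1 winning move.

1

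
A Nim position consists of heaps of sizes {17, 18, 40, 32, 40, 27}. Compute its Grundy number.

56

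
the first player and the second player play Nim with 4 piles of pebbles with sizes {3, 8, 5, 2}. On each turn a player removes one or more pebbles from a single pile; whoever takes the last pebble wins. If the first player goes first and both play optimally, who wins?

the first player wins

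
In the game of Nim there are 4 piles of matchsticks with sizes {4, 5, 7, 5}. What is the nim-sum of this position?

3

Compute the nim-sum pairwise:
4 ⊕ 5 = 1
1 ⊕ 7 = 6
6 ⊕ 5 = 3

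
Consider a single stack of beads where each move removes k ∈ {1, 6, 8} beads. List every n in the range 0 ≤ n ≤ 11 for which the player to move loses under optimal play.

0, 2, 4, 7, 9, 11

Build the Grundy sequence with g(k) = mex{g(k−s) : s ∈ {1, 6, 8}, s ≤ k}:
g(0) = mex{} = 0
g(1) = mex{0} = 1
g(2) = mex{1} = 0
g(3) = mex{0} = 1
g(4) = mex{1} = 0
g(5) = mex{0} = 1
g(6) = mex{0,1} = 2
g(7) = mex{1,2} = 0
g(8) = mex{0} = 1
g(9) = mex{1} = 0
g(10) = mex{0} = 1
g(11) = mex{1} = 0
The P-positions (g = 0) in 0..11 are 0, 2, 4, 7, 9, 11.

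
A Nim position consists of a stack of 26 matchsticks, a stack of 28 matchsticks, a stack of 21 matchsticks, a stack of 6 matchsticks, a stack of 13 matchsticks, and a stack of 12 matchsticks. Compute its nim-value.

20

Compute the nim-sum pairwise:
26 ⊕ 28 = 6
6 ⊕ 21 = 19
19 ⊕ 6 = 21
21 ⊕ 13 = 24
24 ⊕ 12 = 20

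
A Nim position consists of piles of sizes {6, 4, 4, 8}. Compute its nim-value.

Compute the nim-sum pairwise:
6 ⊕ 4 = 2
2 ⊕ 4 = 6
6 ⊕ 8 = 14

14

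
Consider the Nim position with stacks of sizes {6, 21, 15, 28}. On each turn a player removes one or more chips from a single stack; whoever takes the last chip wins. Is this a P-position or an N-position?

P-position

Nim-sum: 6 ⊕ 21 ⊕ 15 ⊕ 28 = 0.
The nim-sum is 0, so this is a P-position: the player to move is in a losing position under optimal play.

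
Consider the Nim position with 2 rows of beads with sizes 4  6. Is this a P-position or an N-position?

N-position

Compute the nim-sum pairwise:
4 XOR 6 = 2
The nim-sum is 2 ≠ 0, so this is an N-position: the player to move can win.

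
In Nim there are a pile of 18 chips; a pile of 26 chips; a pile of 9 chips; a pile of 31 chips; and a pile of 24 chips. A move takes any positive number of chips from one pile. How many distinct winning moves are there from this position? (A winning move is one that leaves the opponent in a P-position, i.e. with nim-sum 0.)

1

Compute the nim-sum pairwise:
18 ^ 26 = 8
8 ^ 9 = 1
1 ^ 31 = 30
30 ^ 24 = 6
The overall nim-sum is X = 6. A pile of size p has a winning move iff p XOR X < p (reduce it to p XOR X).
  18: 18 XOR 6 = 20 ≥ 18 — no move.
  26: 26 XOR 6 = 28 ≥ 26 — no move.
  9: 9 XOR 6 = 15 ≥ 9 — no move.
  31: 31 XOR 6 = 25 < 31 — winning move (to 25).
  24: 24 XOR 6 = 30 ≥ 24 — no move.
That gives 1 winning move.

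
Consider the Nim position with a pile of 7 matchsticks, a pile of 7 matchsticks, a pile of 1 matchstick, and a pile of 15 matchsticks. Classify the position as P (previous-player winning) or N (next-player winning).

N-position

Nim-sum: 7 ^ 7 ^ 1 ^ 15 = 14.
The nim-sum is 14 ≠ 0, so this is an N-position: the player to move can win.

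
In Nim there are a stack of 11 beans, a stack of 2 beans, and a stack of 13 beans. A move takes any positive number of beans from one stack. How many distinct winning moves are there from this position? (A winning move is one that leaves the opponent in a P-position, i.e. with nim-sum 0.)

Compute the nim-sum pairwise:
11 XOR 2 = 9
9 XOR 13 = 4
The overall nim-sum is X = 4. A stack of size p has a winning move iff p XOR X < p (reduce it to p XOR X).
  11: 11 XOR 4 = 15 ≥ 11 — no move.
  2: 2 XOR 4 = 6 ≥ 2 — no move.
  13: 13 XOR 4 = 9 < 13 — winning move (to 9).
That gives 1 winning move.

1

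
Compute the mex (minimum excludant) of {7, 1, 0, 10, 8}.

2

The values 0, 1 are all present; 2 is the first non-negative integer missing from the set.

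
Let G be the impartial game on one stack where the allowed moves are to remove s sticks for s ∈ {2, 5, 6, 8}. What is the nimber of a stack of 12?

Compute g(0), g(1), … for moves {2, 5, 6, 8}:
g(0) = mex{} = 0
g(1) = mex{} = 0
g(2) = mex{0} = 1
g(3) = mex{0} = 1
g(4) = mex{1} = 0
g(5) = mex{0,1} = 2
g(6) = mex{0} = 1
g(7) = mex{0,1,2} = 3
g(8) = mex{0,1} = 2
g(9) = mex{0,1,3} = 2
g(10) = mex{0,1,2} = 3
g(11) = mex{1,2} = 0
g(12) = mex{0,1,3} = 2
So g(12) = 2.

2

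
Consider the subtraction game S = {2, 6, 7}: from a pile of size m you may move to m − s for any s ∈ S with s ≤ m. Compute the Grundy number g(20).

1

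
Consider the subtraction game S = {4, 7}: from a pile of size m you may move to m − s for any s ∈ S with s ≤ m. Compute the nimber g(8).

Grundy values for subtraction set {4, 7}:
g(0) = mex{} = 0
g(1) = mex{} = 0
g(2) = mex{} = 0
g(3) = mex{} = 0
g(4) = mex{0} = 1
g(5) = mex{0} = 1
g(6) = mex{0} = 1
g(7) = mex{0} = 1
g(8) = mex{0,1} = 2
So g(8) = 2.

2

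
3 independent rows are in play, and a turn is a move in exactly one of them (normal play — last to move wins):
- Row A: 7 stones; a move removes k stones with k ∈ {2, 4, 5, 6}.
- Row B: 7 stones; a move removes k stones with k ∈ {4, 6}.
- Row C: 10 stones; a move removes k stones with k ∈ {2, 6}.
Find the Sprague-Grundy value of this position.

3

Build the Grundy sequence for row A with g(k) = mex{g(k−s) : s ∈ {2, 4, 5, 6}, s ≤ k}:
g(0) = mex{} = 0
g(1) = mex{} = 0
g(2) = mex{0} = 1
g(3) = mex{0} = 1
g(4) = mex{0,1} = 2
g(5) = mex{0,1} = 2
g(6) = mex{0,1,2} = 3
g(7) = mex{0,1,2} = 3
So g(7) = 3.
Build the Grundy sequence for row B with g(k) = mex{g(k−s) : s ∈ {4, 6}, s ≤ k}:
g(0) = mex{} = 0
g(1) = mex{} = 0
g(2) = mex{} = 0
g(3) = mex{} = 0
g(4) = mex{0} = 1
g(5) = mex{0} = 1
g(6) = mex{0} = 1
g(7) = mex{0} = 1
So g(7) = 1.
Build the Grundy sequence for row C with g(k) = mex{g(k−s) : s ∈ {2, 6}, s ≤ k}:
g(0) = mex{} = 0
g(1) = mex{} = 0
g(2) = mex{0} = 1
g(3) = mex{0} = 1
g(4) = mex{1} = 0
g(5) = mex{1} = 0
g(6) = mex{0} = 1
g(7) = mex{0} = 1
g(8) = mex{1} = 0
g(9) = mex{1} = 0
g(10) = mex{0} = 1
So g(10) = 1.
The value of a disjunctive sum is the nim-sum of the parts.
Combined value = 3 ⊕ 1 ⊕ 1 = 3.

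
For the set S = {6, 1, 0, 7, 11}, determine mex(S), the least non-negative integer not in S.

The values 0, 1 are all present; 2 is the first non-negative integer missing from the set.

2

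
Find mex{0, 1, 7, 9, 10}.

The values 0, 1 are all present; 2 is the first non-negative integer missing from the set.

2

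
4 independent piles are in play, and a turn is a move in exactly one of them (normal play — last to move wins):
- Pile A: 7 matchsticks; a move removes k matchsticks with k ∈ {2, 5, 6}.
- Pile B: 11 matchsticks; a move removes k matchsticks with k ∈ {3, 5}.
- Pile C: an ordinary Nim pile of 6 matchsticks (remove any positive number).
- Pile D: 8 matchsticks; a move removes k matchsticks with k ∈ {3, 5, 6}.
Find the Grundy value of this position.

6

Build the Grundy sequence for pile A with g(k) = mex{g(k−s) : s ∈ {2, 5, 6}, s ≤ k}:
k:     0  1  2  3  4  5  6  7
g(k):  0  0  1  1  0  2  1  3
So g(7) = 3.
Build the Grundy sequence for pile B with g(k) = mex{g(k−s) : s ∈ {3, 5}, s ≤ k}:
g(0) = mex{} = 0
g(1) = mex{} = 0
g(2) = mex{} = 0
g(3) = mex{0} = 1
g(4) = mex{0} = 1
g(5) = mex{0} = 1
g(6) = mex{0,1} = 2
g(7) = mex{0,1} = 2
g(8) = mex{1} = 0
g(9) = mex{1,2} = 0
g(10) = mex{1,2} = 0
g(11) = mex{0,2} = 1
So g(11) = 1.
Pile C is a plain Nim pile of size 6, so its Grundy value is 6.
Build the Grundy sequence for pile D with g(k) = mex{g(k−s) : s ∈ {3, 5, 6}, s ≤ k}:
k:     0  1  2  3  4  5  6  7  8
g(k):  0  0  0  1  1  1  2  2  2
So g(8) = 2.
By the Sprague-Grundy theorem, the Grundy value of a sum of independent games is the XOR of the component values.
Combined value = 3 ⊕ 1 ⊕ 6 ⊕ 2 = 6.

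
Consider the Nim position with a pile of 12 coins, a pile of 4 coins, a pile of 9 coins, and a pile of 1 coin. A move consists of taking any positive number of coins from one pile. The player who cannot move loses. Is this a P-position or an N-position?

Bitwise XOR of the heap sizes:
  1100  (12)
  0100  (4)
  1001  (9)
  0001  (1)
  ----
  0000  (0)
The nim-sum is 0, so this is a P-position: the player to move is in a losing position under optimal play.

P-position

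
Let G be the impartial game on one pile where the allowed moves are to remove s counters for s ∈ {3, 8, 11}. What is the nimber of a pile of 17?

3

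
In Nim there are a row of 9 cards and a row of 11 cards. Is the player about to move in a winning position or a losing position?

Winning position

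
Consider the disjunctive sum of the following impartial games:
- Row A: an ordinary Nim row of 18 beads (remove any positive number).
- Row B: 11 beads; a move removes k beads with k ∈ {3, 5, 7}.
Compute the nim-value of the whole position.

18

Row A is a plain Nim row of size 18, so its Grundy value is 18.
Build the Grundy sequence for row B with g(k) = mex{g(k−s) : s ∈ {3, 5, 7}, s ≤ k}:
g(0) = mex{} = 0
g(1) = mex{} = 0
g(2) = mex{} = 0
g(3) = mex{0} = 1
g(4) = mex{0} = 1
g(5) = mex{0} = 1
g(6) = mex{0,1} = 2
g(7) = mex{0,1} = 2
g(8) = mex{0,1} = 2
g(9) = mex{0,1,2} = 3
g(10) = mex{1,2} = 0
g(11) = mex{1,2} = 0
So g(11) = 0.
By the Sprague-Grundy theorem, the Grundy value of a sum of independent games is the XOR of the component values.
Combined value = 18 XOR 0 = 18.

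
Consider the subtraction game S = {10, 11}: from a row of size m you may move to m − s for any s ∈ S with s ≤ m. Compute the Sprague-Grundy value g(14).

Grundy values for subtraction set {10, 11}:
k:     0  1  2  3  4  5  6  7  8  9 10 11 12 13 14
g(k):  0  0  0  0  0  0  0  0  0  0  1  1  1  1  1
So g(14) = 1.

1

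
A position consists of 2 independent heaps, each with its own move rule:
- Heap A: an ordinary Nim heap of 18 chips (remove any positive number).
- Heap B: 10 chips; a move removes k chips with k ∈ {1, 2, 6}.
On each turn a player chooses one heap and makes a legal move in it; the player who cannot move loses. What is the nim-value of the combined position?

Heap A is a plain Nim heap of size 18, so its Grundy value is 18.
For heap B, compute g(0), g(1), … with moves {1, 2, 6}:
k:     0  1  2  3  4  5  6  7  8  9 10
g(k):  0  1  2  0  1  2  3  0  1  2  0
So g(10) = 0.
By the Sprague-Grundy theorem, the Grundy value of a sum of independent games is the XOR of the component values.
Combined value = 18 ⊕ 0 = 18.

18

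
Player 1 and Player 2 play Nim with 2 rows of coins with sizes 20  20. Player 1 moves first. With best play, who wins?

Player 2 wins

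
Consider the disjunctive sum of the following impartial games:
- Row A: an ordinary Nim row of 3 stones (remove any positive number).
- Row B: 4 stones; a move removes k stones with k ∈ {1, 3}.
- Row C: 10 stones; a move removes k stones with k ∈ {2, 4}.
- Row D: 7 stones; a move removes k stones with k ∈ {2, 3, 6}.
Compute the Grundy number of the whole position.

0

Row A is a plain Nim row of size 3, so its Grundy value is 3.
For row B, compute g(0), g(1), … with moves {1, 3}:
g(0) = mex{} = 0
g(1) = mex{0} = 1
g(2) = mex{1} = 0
g(3) = mex{0} = 1
g(4) = mex{1} = 0
So g(4) = 0.
For row C, compute g(0), g(1), … with moves {2, 4}:
g(0) = mex{} = 0
g(1) = mex{} = 0
g(2) = mex{0} = 1
g(3) = mex{0} = 1
g(4) = mex{0,1} = 2
g(5) = mex{0,1} = 2
g(6) = mex{1,2} = 0
g(7) = mex{1,2} = 0
g(8) = mex{0,2} = 1
g(9) = mex{0,2} = 1
g(10) = mex{0,1} = 2
So g(10) = 2.
Build the Grundy sequence for row D with g(k) = mex{g(k−s) : s ∈ {2, 3, 6}, s ≤ k}:
k:     0  1  2  3  4  5  6  7
g(k):  0  0  1  1  2  0  3  1
So g(7) = 1.
By the Sprague-Grundy theorem, the Grundy value of a sum of independent games is the XOR of the component values.
Combined value = 3 XOR 0 XOR 2 XOR 1 = 0.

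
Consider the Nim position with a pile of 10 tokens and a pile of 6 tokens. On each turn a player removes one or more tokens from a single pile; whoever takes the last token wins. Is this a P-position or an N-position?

N-position

Compute the nim-sum pairwise:
10 ^ 6 = 12
The nim-sum is 12 ≠ 0, so this is an N-position: the player to move can win.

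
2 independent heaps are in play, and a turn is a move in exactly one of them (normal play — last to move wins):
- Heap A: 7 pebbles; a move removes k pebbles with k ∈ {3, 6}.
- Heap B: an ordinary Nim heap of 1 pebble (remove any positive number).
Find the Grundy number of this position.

Build the Grundy sequence for heap A with g(k) = mex{g(k−s) : s ∈ {3, 6}, s ≤ k}:
g(0) = mex{} = 0
g(1) = mex{} = 0
g(2) = mex{} = 0
g(3) = mex{0} = 1
g(4) = mex{0} = 1
g(5) = mex{0} = 1
g(6) = mex{0,1} = 2
g(7) = mex{0,1} = 2
So g(7) = 2.
Heap B is a plain Nim heap of size 1, so its Grundy value is 1.
By the Sprague-Grundy theorem, the Grundy value of a sum of independent games is the XOR of the component values.
Combined value = 2 XOR 1 = 3.

3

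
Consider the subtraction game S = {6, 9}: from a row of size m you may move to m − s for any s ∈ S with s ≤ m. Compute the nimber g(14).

2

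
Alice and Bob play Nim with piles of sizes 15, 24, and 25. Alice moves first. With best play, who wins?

Alice wins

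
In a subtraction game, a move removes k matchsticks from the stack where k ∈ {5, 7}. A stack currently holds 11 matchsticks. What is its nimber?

2

Compute g(0), g(1), … for moves {5, 7}:
k:     0  1  2  3  4  5  6  7  8  9 10 11
g(k):  0  0  0  0  0  1  1  1  1  1  2  2
So g(11) = 2.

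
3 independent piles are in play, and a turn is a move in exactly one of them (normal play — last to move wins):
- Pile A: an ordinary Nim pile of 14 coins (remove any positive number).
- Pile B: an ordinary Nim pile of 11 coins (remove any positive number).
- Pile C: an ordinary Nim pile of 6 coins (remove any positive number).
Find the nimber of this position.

Pile A is a plain Nim pile of size 14, so its Grundy value is 14.
Pile B is a plain Nim pile of size 11, so its Grundy value is 11.
Pile C is a plain Nim pile of size 6, so its Grundy value is 6.
The value of a disjunctive sum is the nim-sum of the parts.
Combined value = 14 XOR 11 XOR 6 = 3.

3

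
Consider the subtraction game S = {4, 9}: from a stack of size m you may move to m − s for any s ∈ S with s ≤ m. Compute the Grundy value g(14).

0

Grundy values for subtraction set {4, 9}:
k:     0  1  2  3  4  5  6  7  8  9 10 11 12 13 14
g(k):  0  0  0  0  1  1  1  1  0  2  2  2  1  0  0
So g(14) = 0.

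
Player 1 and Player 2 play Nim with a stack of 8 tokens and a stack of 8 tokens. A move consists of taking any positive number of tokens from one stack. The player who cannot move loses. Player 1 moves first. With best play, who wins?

Player 2 wins

Bitwise XOR of the heap sizes:
  1000  (8)
  1000  (8)
  ----
  0000  (0)
The nim-sum is 0, so this is a P-position: the player to move is in a losing position under optimal play; Player 1 is about to move from it and so loses — Player 2 wins.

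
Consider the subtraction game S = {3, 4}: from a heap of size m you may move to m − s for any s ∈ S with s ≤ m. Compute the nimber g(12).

1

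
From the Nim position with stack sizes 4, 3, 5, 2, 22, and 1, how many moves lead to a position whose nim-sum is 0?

Nim-sum: 4 ^ 3 ^ 5 ^ 2 ^ 22 ^ 1 = 23.
The overall nim-sum is X = 23. A stack of size p has a winning move iff p XOR X < p (reduce it to p XOR X).
  4: 4 XOR 23 = 19 ≥ 4 — no move.
  3: 3 XOR 23 = 20 ≥ 3 — no move.
  5: 5 XOR 23 = 18 ≥ 5 — no move.
  2: 2 XOR 23 = 21 ≥ 2 — no move.
  22: 22 XOR 23 = 1 < 22 — winning move (to 1).
  1: 1 XOR 23 = 22 ≥ 1 — no move.
That gives 1 winning move.

1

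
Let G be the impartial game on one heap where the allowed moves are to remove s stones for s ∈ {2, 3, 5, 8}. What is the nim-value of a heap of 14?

2

Grundy values for subtraction set {2, 3, 5, 8}:
g(0) = mex{} = 0
g(1) = mex{} = 0
g(2) = mex{0} = 1
g(3) = mex{0} = 1
g(4) = mex{0,1} = 2
g(5) = mex{0,1} = 2
g(6) = mex{0,1,2} = 3
g(7) = mex{1,2} = 0
g(8) = mex{0,1,2,3} = 4
g(9) = mex{0,2,3} = 1
g(10) = mex{0,1,2,4} = 3
g(11) = mex{1,3,4} = 0
g(12) = mex{0,1,2,3} = 4
g(13) = mex{0,2,3,4} = 1
g(14) = mex{0,1,3,4} = 2
So g(14) = 2.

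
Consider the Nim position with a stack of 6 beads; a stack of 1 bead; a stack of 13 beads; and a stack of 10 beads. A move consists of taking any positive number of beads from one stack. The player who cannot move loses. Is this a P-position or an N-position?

Bitwise XOR of the heap sizes:
  0110  (6)
  0001  (1)
  1101  (13)
  1010  (10)
  ----
  0000  (0)
The nim-sum is 0, so this is a P-position: the player to move is in a losing position under optimal play.

P-position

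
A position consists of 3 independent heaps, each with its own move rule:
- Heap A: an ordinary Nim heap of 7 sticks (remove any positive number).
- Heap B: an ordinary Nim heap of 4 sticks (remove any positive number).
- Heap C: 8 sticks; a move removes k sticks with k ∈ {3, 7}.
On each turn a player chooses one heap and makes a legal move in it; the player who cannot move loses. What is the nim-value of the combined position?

Heap A is a plain Nim heap of size 7, so its Grundy value is 7.
Heap B is a plain Nim heap of size 4, so its Grundy value is 4.
Build the Grundy sequence for heap C with g(k) = mex{g(k−s) : s ∈ {3, 7}, s ≤ k}:
k:     0  1  2  3  4  5  6  7  8
g(k):  0  0  0  1  1  1  0  2  2
So g(8) = 2.
The value of a disjunctive sum is the nim-sum of the parts.
Combined value = 7 ⊕ 4 ⊕ 2 = 1.

1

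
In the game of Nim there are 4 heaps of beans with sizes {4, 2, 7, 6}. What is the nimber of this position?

Compute the nim-sum pairwise:
4 ^ 2 = 6
6 ^ 7 = 1
1 ^ 6 = 7

7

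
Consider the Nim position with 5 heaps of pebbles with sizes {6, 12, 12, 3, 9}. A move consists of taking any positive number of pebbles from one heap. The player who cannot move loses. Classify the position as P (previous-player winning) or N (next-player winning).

N-position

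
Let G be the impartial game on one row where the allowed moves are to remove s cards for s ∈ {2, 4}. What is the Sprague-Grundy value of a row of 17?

Compute g(0), g(1), … for moves {2, 4}:
k:     0  1  2  3  4  5  6  7  8  9 10 11 12 13 14 15 16 17
g(k):  0  0  1  1  2  2  0  0  1  1  2  2  0  0  1  1  2  2
So g(17) = 2.

2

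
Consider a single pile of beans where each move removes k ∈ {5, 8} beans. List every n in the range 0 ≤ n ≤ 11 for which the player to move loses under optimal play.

Grundy values for subtraction set {5, 8}:
g(0) = mex{} = 0
g(1) = mex{} = 0
g(2) = mex{} = 0
g(3) = mex{} = 0
g(4) = mex{} = 0
g(5) = mex{0} = 1
g(6) = mex{0} = 1
g(7) = mex{0} = 1
g(8) = mex{0} = 1
g(9) = mex{0} = 1
g(10) = mex{0,1} = 2
g(11) = mex{0,1} = 2
The P-positions (g = 0) in 0..11 are 0, 1, 2, 3, 4.

0, 1, 2, 3, 4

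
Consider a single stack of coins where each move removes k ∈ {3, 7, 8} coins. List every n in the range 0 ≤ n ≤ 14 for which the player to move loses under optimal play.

Grundy values for subtraction set {3, 7, 8}:
k:     0  1  2  3  4  5  6  7  8  9 10 11 12 13 14
g(k):  0  0  0  1  1  1  0  2  2  1  3  0  0  2  1
The P-positions (g = 0) in 0..14 are 0, 1, 2, 6, 11, 12.

0, 1, 2, 6, 11, 12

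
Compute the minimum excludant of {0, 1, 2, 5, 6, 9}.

3

The values 0, 1, 2 are all present; 3 is the first non-negative integer missing from the set.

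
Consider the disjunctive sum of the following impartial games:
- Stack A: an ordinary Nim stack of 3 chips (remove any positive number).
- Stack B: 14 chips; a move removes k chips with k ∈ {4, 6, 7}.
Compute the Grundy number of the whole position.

3

Stack A is a plain Nim stack of size 3, so its Grundy value is 3.
For stack B, compute g(0), g(1), … with moves {4, 6, 7}:
k:     0  1  2  3  4  5  6  7  8  9 10 11 12 13 14
g(k):  0  0  0  0  1  1  1  1  2  2  2  0  0  0  0
So g(14) = 0.
The value of a disjunctive sum is the nim-sum of the parts.
Combined value = 3 ⊕ 0 = 3.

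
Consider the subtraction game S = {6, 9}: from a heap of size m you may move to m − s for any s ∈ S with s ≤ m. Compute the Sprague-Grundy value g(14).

2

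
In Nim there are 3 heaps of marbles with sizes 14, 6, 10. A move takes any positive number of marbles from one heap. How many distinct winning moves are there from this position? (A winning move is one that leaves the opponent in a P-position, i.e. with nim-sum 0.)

Nim-sum: 14 XOR 6 XOR 10 = 2.
The overall nim-sum is X = 2. A heap of size p has a winning move iff p XOR X < p (reduce it to p XOR X).
  14: 14 XOR 2 = 12 < 14 — winning move (to 12).
  6: 6 XOR 2 = 4 < 6 — winning move (to 4).
  10: 10 XOR 2 = 8 < 10 — winning move (to 8).
That gives 3 winning moves.

3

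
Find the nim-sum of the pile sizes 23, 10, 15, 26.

Compute the nim-sum pairwise:
23 ^ 10 = 29
29 ^ 15 = 18
18 ^ 26 = 8

8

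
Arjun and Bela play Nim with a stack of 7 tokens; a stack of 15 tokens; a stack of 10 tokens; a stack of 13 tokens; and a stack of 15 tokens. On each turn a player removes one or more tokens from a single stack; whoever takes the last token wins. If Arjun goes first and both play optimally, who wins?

Bitwise XOR of the heap sizes:
  0111  (7)
  1111  (15)
  1010  (10)
  1101  (13)
  1111  (15)
  ----
  0000  (0)
The nim-sum is 0, so this is a P-position: the player to move is in a losing position under optimal play; Arjun is about to move from it and so loses — Bela wins.

Bela wins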